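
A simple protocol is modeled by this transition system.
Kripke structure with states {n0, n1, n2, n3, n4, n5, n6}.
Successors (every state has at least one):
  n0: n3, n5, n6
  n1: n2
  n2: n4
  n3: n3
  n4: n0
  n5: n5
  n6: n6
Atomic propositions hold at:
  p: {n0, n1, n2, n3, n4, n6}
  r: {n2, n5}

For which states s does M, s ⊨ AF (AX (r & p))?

Sat(r & p) = {n2}
Sat(AX (r & p)) = {s : every successor in {n2}} = {n1}
AF (AX (r & p)): least fixpoint, start Z0 = {n1}, add states with every successor in Z. Already a fixed point.
Sat(AF (AX (r & p))) = {n1}

{n1}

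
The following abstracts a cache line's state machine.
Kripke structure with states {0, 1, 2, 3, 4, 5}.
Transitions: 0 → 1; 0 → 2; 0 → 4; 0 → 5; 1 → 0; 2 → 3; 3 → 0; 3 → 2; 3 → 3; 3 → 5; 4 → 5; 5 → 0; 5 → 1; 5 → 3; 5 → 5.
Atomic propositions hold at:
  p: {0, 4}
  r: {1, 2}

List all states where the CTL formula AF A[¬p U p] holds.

{0, 1, 4}

Sat(¬p) = {1, 2, 3, 5}
A[¬p U p]: least fixpoint, start Z0 = Sat(p) = {0, 4}, add states in Sat(¬p) with every successor in Z. Z1 = {0, 1, 4}; fixed.
Sat(A[¬p U p]) = {0, 1, 4}
AF A[¬p U p]: least fixpoint, start Z0 = {0, 1, 4}, add states with every successor in Z. Already a fixed point.
Sat(AF A[¬p U p]) = {0, 1, 4}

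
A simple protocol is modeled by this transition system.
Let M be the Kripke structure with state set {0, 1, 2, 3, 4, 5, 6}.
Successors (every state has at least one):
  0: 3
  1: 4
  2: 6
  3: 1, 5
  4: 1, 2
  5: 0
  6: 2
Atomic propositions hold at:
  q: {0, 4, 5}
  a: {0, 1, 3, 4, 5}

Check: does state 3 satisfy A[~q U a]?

Yes

Sat(~q) = {1, 2, 3, 6}
A[~q U a]: least fixpoint, start Z0 = Sat(a) = {0, 1, 3, 4, 5}, add states in Sat(~q) with every successor in Z. Already a fixed point.
Sat(A[~q U a]) = {0, 1, 3, 4, 5}
3 ∈ Sat(A[~q U a]) = {0, 1, 3, 4, 5}, so the formula holds at 3.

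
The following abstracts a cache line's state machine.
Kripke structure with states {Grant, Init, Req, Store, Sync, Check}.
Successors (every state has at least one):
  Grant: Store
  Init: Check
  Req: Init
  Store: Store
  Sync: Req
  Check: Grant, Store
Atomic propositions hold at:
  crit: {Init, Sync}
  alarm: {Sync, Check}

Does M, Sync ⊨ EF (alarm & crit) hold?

Yes

Sat(alarm & crit) = {Sync}
EF (alarm & crit): least fixpoint, start Z0 = {Sync}, add states with some successor in Z. Already a fixed point.
Sat(EF (alarm & crit)) = {Sync}
Sync ∈ Sat(EF (alarm & crit)) = {Sync}, so the formula holds at Sync.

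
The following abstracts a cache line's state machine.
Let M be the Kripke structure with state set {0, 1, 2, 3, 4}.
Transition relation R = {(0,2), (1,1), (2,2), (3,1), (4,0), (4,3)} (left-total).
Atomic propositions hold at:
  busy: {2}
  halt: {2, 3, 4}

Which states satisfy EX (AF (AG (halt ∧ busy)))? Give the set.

{0, 2, 4}

Sat(halt ∧ busy) = {2}
AG (halt ∧ busy): greatest fixpoint, start Z0 = {2}, keep only states in Sat with every successor in Z. Already a fixed point.
Sat(AG (halt ∧ busy)) = {2}
AF (AG (halt ∧ busy)): least fixpoint, start Z0 = {2}, add states with every successor in Z. Z1 = {0, 2}; fixed.
Sat(AF (AG (halt ∧ busy))) = {0, 2}
Sat(EX (AF (AG (halt ∧ busy)))) = {s : some successor in {0, 2}} = {0, 2, 4}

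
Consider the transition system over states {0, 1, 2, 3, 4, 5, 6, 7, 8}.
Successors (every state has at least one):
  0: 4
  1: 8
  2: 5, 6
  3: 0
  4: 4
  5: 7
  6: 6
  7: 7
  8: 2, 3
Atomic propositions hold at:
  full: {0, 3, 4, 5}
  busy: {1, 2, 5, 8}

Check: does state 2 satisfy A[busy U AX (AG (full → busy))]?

Yes

Sat(full → busy) = {1, 2, 5, 6, 7, 8}
AG (full → busy): greatest fixpoint, start Z0 = {1, 2, 5, 6, 7, 8}, keep only states in Sat with every successor in Z. Z1 = {1, 2, 5, 6, 7}; Z2 = {2, 5, 6, 7}; fixed.
Sat(AG (full → busy)) = {2, 5, 6, 7}
Sat(AX (AG (full → busy))) = {s : every successor in {2, 5, 6, 7}} = {2, 5, 6, 7}
A[busy U AX (AG (full → busy))]: least fixpoint, start Z0 = Sat(AX (AG (full → busy))) = {2, 5, 6, 7}, add states in Sat(busy) with every successor in Z. Already a fixed point.
Sat(A[busy U AX (AG (full → busy))]) = {2, 5, 6, 7}
2 ∈ Sat(A[busy U AX (AG (full → busy))]) = {2, 5, 6, 7}, so the formula holds at 2.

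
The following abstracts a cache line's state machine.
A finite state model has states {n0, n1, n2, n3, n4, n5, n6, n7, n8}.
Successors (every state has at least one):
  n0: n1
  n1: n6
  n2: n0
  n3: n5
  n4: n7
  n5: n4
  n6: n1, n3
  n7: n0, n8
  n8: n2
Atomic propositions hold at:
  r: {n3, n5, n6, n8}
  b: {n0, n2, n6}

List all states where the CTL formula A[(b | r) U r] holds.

Sat(b | r) = {n0, n2, n3, n5, n6, n8}
A[(b | r) U r]: least fixpoint, start Z0 = Sat(r) = {n3, n5, n6, n8}, add states in Sat(b | r) with every successor in Z. Already a fixed point.
Sat(A[(b | r) U r]) = {n3, n5, n6, n8}

{n3, n5, n6, n8}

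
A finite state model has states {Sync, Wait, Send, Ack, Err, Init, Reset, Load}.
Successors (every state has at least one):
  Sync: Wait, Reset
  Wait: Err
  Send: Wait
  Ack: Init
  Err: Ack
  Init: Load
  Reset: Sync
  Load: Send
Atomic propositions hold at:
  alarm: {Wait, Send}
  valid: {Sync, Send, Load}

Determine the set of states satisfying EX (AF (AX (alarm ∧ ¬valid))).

{Sync, Wait, Send, Ack, Err, Init, Load}

Sat(¬valid) = {Wait, Ack, Err, Init, Reset}
Sat(alarm ∧ ¬valid) = {Wait}
Sat(AX (alarm ∧ ¬valid)) = {s : every successor in {Wait}} = {Send}
AF (AX (alarm ∧ ¬valid)): least fixpoint, start Z0 = {Send}, add states with every successor in Z. Z1 = {Send, Load}; Z2 = {Send, Init, Load}; Z3 = {Send, Ack, Init, Load}; Z4 = {Send, Ack, Err, Init, Load}; Z5 = {Wait, Send, Ack, Err, Init, Load}; fixed.
Sat(AF (AX (alarm ∧ ¬valid))) = {Wait, Send, Ack, Err, Init, Load}
Sat(EX (AF (AX (alarm ∧ ¬valid)))) = {s : some successor in {Wait, Send, Ack, Err, Init, Load}} = {Sync, Wait, Send, Ack, Err, Init, Load}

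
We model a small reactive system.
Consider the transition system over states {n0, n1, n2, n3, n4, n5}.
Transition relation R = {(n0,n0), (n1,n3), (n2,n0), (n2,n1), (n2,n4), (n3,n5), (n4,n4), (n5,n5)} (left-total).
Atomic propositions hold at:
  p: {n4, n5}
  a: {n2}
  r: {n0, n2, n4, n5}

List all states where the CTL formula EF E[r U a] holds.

{n2}

E[r U a]: least fixpoint, start Z0 = Sat(a) = {n2}, add states in Sat(r) with some successor in Z. Already a fixed point.
Sat(E[r U a]) = {n2}
EF E[r U a]: least fixpoint, start Z0 = {n2}, add states with some successor in Z. Already a fixed point.
Sat(EF E[r U a]) = {n2}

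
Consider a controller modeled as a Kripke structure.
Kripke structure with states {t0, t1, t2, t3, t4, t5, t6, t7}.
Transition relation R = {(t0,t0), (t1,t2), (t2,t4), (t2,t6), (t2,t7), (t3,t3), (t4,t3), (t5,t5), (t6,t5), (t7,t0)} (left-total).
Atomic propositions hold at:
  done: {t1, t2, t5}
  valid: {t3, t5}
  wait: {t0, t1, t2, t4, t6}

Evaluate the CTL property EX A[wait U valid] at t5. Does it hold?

Yes

A[wait U valid]: least fixpoint, start Z0 = Sat(valid) = {t3, t5}, add states in Sat(wait) with every successor in Z. Z1 = {t3, t4, t5, t6}; fixed.
Sat(A[wait U valid]) = {t3, t4, t5, t6}
Sat(EX A[wait U valid]) = {s : some successor in {t3, t4, t5, t6}} = {t2, t3, t4, t5, t6}
t5 ∈ Sat(EX A[wait U valid]) = {t2, t3, t4, t5, t6}, so the formula holds at t5.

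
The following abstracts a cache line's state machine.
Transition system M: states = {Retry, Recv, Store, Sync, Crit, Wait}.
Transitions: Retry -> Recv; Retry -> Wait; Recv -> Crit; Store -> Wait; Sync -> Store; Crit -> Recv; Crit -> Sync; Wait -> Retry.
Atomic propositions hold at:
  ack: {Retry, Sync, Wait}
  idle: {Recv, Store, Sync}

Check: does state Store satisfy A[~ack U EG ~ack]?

No

Sat(~ack) = {Recv, Store, Crit}
EG ~ack: greatest fixpoint, start Z0 = {Recv, Store, Crit}, keep only states in Sat with some successor in Z. Z1 = {Recv, Crit}; fixed.
Sat(EG ~ack) = {Recv, Crit}
A[~ack U EG ~ack]: least fixpoint, start Z0 = Sat(EG ~ack) = {Recv, Crit}, add states in Sat(~ack) with every successor in Z. Already a fixed point.
Sat(A[~ack U EG ~ack]) = {Recv, Crit}
Store ∉ Sat(A[~ack U EG ~ack]) = {Recv, Crit}, so the formula does not hold at Store.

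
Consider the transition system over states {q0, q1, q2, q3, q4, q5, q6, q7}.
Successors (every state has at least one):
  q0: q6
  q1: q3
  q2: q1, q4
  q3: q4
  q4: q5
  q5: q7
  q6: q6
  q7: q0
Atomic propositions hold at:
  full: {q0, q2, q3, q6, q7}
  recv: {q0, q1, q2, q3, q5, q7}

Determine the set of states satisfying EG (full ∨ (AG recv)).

AG recv: greatest fixpoint, start Z0 = {q0, q1, q2, q3, q5, q7}, keep only states in Sat with every successor in Z. Z1 = {q1, q5, q7}; Z2 = {q5}; Z3 = ∅; fixed.
Sat(AG recv) = ∅
Sat(full ∨ (AG recv)) = {q0, q2, q3, q6, q7}
EG (full ∨ (AG recv)): greatest fixpoint, start Z0 = {q0, q2, q3, q6, q7}, keep only states in Sat with some successor in Z. Z1 = {q0, q6, q7}; fixed.
Sat(EG (full ∨ (AG recv))) = {q0, q6, q7}

{q0, q6, q7}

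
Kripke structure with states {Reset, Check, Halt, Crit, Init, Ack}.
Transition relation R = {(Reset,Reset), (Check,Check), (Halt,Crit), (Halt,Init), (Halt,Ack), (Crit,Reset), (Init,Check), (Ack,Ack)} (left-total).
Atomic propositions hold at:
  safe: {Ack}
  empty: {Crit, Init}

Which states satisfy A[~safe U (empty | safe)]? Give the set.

Sat(~safe) = {Reset, Check, Halt, Crit, Init}
Sat(empty | safe) = {Crit, Init, Ack}
A[~safe U (empty | safe)]: least fixpoint, start Z0 = Sat((empty | safe)) = {Crit, Init, Ack}, add states in Sat(~safe) with every successor in Z. Z1 = {Halt, Crit, Init, Ack}; fixed.
Sat(A[~safe U (empty | safe)]) = {Halt, Crit, Init, Ack}

{Halt, Crit, Init, Ack}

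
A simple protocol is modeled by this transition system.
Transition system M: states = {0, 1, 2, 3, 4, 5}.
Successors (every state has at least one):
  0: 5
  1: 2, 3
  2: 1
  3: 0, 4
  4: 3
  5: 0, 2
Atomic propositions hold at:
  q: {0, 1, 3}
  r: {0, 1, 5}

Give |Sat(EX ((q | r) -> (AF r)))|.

5

Sat(q | r) = {0, 1, 3, 5}
AF r: least fixpoint, start Z0 = {0, 1, 5}, add states with every successor in Z. Z1 = {0, 1, 2, 5}; fixed.
Sat(AF r) = {0, 1, 2, 5}
Sat((q | r) -> (AF r)) = {0, 1, 2, 4, 5}
Sat(EX ((q | r) -> (AF r))) = {s : some successor in {0, 1, 2, 4, 5}} = {0, 1, 2, 3, 5}
|Sat(EX ((q | r) -> (AF r)))| = |{0, 1, 2, 3, 5}| = 5.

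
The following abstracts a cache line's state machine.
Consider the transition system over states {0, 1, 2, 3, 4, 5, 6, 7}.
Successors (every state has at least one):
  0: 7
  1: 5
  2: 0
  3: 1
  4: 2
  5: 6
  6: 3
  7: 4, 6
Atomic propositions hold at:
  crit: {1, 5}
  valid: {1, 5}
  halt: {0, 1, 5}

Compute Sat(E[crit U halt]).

E[crit U halt]: least fixpoint, start Z0 = Sat(halt) = {0, 1, 5}, add states in Sat(crit) with some successor in Z. Already a fixed point.
Sat(E[crit U halt]) = {0, 1, 5}

{0, 1, 5}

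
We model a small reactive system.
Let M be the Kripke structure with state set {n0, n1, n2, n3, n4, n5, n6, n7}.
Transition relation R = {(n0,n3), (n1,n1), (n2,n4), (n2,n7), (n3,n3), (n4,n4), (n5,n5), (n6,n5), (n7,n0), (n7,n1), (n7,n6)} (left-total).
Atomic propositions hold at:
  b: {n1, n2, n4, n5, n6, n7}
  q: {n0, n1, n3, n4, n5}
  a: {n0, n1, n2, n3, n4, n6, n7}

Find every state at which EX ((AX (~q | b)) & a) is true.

Sat(~q) = {n2, n6, n7}
Sat(~q | b) = {n1, n2, n4, n5, n6, n7}
Sat(AX (~q | b)) = {s : every successor in {n1, n2, n4, n5, n6, n7}} = {n1, n2, n4, n5, n6}
Sat((AX (~q | b)) & a) = {n1, n2, n4, n6}
Sat(EX ((AX (~q | b)) & a)) = {s : some successor in {n1, n2, n4, n6}} = {n1, n2, n4, n7}

{n1, n2, n4, n7}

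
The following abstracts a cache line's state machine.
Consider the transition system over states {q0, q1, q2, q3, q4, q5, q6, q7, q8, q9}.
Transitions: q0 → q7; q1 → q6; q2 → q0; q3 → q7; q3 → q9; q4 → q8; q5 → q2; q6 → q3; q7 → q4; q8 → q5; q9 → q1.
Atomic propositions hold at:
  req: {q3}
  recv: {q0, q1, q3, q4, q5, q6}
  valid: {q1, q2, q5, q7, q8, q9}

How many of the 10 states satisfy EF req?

4

EF req: least fixpoint, start Z0 = {q3}, add states with some successor in Z. Z1 = {q3, q6}; Z2 = {q1, q3, q6}; Z3 = {q1, q3, q6, q9}; fixed.
Sat(EF req) = {q1, q3, q6, q9}
|Sat(EF req)| = |{q1, q3, q6, q9}| = 4.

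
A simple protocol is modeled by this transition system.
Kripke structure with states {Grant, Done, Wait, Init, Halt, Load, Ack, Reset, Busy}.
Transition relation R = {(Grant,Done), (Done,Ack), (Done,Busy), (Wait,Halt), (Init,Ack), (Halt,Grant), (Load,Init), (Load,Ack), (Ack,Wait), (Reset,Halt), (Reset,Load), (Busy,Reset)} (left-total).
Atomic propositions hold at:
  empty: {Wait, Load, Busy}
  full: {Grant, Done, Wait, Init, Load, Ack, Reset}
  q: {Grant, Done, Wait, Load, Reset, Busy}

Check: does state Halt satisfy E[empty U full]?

No

E[empty U full]: least fixpoint, start Z0 = Sat(full) = {Grant, Done, Wait, Init, Load, Ack, Reset}, add states in Sat(empty) with some successor in Z. Z1 = {Grant, Done, Wait, Init, Load, Ack, Reset, Busy}; fixed.
Sat(E[empty U full]) = {Grant, Done, Wait, Init, Load, Ack, Reset, Busy}
Halt ∉ Sat(E[empty U full]) = {Grant, Done, Wait, Init, Load, Ack, Reset, Busy}, so the formula does not hold at Halt.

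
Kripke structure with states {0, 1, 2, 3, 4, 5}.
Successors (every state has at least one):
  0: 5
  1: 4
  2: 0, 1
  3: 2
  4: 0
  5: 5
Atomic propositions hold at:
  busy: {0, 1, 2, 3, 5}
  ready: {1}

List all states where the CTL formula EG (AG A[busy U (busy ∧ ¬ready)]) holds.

Sat(¬ready) = {0, 2, 3, 4, 5}
Sat(busy ∧ ¬ready) = {0, 2, 3, 5}
A[busy U (busy ∧ ¬ready)]: least fixpoint, start Z0 = Sat((busy ∧ ¬ready)) = {0, 2, 3, 5}, add states in Sat(busy) with every successor in Z. Already a fixed point.
Sat(A[busy U (busy ∧ ¬ready)]) = {0, 2, 3, 5}
AG A[busy U (busy ∧ ¬ready)]: greatest fixpoint, start Z0 = {0, 2, 3, 5}, keep only states in Sat with every successor in Z. Z1 = {0, 3, 5}; Z2 = {0, 5}; fixed.
Sat(AG A[busy U (busy ∧ ¬ready)]) = {0, 5}
EG (AG A[busy U (busy ∧ ¬ready)]): greatest fixpoint, start Z0 = {0, 5}, keep only states in Sat with some successor in Z. Already a fixed point.
Sat(EG (AG A[busy U (busy ∧ ¬ready)])) = {0, 5}

{0, 5}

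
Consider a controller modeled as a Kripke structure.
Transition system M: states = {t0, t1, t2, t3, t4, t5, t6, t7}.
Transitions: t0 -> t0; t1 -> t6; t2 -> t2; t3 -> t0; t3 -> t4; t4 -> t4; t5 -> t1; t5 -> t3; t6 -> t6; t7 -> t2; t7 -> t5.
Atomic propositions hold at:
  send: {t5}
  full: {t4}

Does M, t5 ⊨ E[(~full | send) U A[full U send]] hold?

Sat(~full) = {t0, t1, t2, t3, t5, t6, t7}
Sat(~full | send) = {t0, t1, t2, t3, t5, t6, t7}
A[full U send]: least fixpoint, start Z0 = Sat(send) = {t5}, add states in Sat(full) with every successor in Z. Already a fixed point.
Sat(A[full U send]) = {t5}
E[(~full | send) U A[full U send]]: least fixpoint, start Z0 = Sat(A[full U send]) = {t5}, add states in Sat(~full | send) with some successor in Z. Z1 = {t5, t7}; fixed.
Sat(E[(~full | send) U A[full U send]]) = {t5, t7}
t5 ∈ Sat(E[(~full | send) U A[full U send]]) = {t5, t7}, so the formula holds at t5.

Yes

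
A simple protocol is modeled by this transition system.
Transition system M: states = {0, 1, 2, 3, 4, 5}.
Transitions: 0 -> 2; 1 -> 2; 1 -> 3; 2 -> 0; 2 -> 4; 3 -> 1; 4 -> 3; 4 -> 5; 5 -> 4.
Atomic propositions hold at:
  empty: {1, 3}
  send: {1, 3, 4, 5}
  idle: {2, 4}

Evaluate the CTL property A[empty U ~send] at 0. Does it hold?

Yes

Sat(~send) = {0, 2}
A[empty U ~send]: least fixpoint, start Z0 = Sat(~send) = {0, 2}, add states in Sat(empty) with every successor in Z. Already a fixed point.
Sat(A[empty U ~send]) = {0, 2}
0 ∈ Sat(A[empty U ~send]) = {0, 2}, so the formula holds at 0.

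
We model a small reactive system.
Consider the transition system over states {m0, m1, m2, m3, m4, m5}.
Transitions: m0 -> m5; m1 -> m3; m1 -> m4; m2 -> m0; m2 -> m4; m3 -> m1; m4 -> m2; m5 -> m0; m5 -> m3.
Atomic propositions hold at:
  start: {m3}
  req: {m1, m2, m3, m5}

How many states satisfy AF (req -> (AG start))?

3

AG start: greatest fixpoint, start Z0 = {m3}, keep only states in Sat with every successor in Z. Z1 = ∅; fixed.
Sat(AG start) = ∅
Sat(req -> (AG start)) = {m0, m4}
AF (req -> (AG start)): least fixpoint, start Z0 = {m0, m4}, add states with every successor in Z. Z1 = {m0, m2, m4}; fixed.
Sat(AF (req -> (AG start))) = {m0, m2, m4}
|Sat(AF (req -> (AG start)))| = |{m0, m2, m4}| = 3.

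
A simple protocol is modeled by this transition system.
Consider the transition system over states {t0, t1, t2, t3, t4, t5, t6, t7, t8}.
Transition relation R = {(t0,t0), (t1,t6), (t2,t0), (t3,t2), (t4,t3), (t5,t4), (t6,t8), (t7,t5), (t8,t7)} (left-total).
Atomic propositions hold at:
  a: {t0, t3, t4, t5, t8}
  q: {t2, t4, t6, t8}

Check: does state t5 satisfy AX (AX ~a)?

No

Sat(~a) = {t1, t2, t6, t7}
Sat(AX ~a) = {s : every successor in {t1, t2, t6, t7}} = {t1, t3, t8}
Sat(AX (AX ~a)) = {s : every successor in {t1, t3, t8}} = {t4, t6}
t5 ∉ Sat(AX (AX ~a)) = {t4, t6}, so the formula does not hold at t5.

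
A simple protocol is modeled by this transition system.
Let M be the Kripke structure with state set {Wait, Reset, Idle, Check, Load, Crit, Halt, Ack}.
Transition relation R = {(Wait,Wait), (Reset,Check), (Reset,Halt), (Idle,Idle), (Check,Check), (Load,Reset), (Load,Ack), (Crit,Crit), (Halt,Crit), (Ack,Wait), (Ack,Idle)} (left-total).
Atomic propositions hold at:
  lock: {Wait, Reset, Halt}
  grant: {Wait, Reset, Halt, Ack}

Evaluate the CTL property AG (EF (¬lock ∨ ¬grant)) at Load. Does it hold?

No

Sat(¬lock) = {Idle, Check, Load, Crit, Ack}
Sat(¬grant) = {Idle, Check, Load, Crit}
Sat(¬lock ∨ ¬grant) = {Idle, Check, Load, Crit, Ack}
EF (¬lock ∨ ¬grant): least fixpoint, start Z0 = {Idle, Check, Load, Crit, Ack}, add states with some successor in Z. Z1 = {Reset, Idle, Check, Load, Crit, Halt, Ack}; fixed.
Sat(EF (¬lock ∨ ¬grant)) = {Reset, Idle, Check, Load, Crit, Halt, Ack}
AG (EF (¬lock ∨ ¬grant)): greatest fixpoint, start Z0 = {Reset, Idle, Check, Load, Crit, Halt, Ack}, keep only states in Sat with every successor in Z. Z1 = {Reset, Idle, Check, Load, Crit, Halt}; Z2 = {Reset, Idle, Check, Crit, Halt}; fixed.
Sat(AG (EF (¬lock ∨ ¬grant))) = {Reset, Idle, Check, Crit, Halt}
Load ∉ Sat(AG (EF (¬lock ∨ ¬grant))) = {Reset, Idle, Check, Crit, Halt}, so the formula does not hold at Load.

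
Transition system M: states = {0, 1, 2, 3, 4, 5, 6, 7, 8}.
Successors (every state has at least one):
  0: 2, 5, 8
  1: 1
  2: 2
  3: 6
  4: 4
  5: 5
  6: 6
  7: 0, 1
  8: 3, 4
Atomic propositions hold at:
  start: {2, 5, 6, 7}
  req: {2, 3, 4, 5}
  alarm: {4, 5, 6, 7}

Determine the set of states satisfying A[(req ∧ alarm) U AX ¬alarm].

{1, 2, 7}

Sat(req ∧ alarm) = {4, 5}
Sat(¬alarm) = {0, 1, 2, 3, 8}
Sat(AX ¬alarm) = {s : every successor in {0, 1, 2, 3, 8}} = {1, 2, 7}
A[(req ∧ alarm) U AX ¬alarm]: least fixpoint, start Z0 = Sat(AX ¬alarm) = {1, 2, 7}, add states in Sat(req ∧ alarm) with every successor in Z. Already a fixed point.
Sat(A[(req ∧ alarm) U AX ¬alarm]) = {1, 2, 7}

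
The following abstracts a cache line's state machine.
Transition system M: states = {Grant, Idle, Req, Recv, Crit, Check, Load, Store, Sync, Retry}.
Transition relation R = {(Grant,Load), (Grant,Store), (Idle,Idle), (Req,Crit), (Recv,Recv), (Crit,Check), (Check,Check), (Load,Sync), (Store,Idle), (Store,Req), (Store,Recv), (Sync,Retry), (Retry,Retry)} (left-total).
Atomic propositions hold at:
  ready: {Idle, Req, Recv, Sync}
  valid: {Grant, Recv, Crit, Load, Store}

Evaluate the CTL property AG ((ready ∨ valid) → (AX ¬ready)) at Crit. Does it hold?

Sat(ready ∨ valid) = {Grant, Idle, Req, Recv, Crit, Load, Store, Sync}
Sat(¬ready) = {Grant, Crit, Check, Load, Store, Retry}
Sat(AX ¬ready) = {s : every successor in {Grant, Crit, Check, Load, Store, Retry}} = {Grant, Req, Crit, Check, Sync, Retry}
Sat((ready ∨ valid) → (AX ¬ready)) = {Grant, Req, Crit, Check, Sync, Retry}
AG ((ready ∨ valid) → (AX ¬ready)): greatest fixpoint, start Z0 = {Grant, Req, Crit, Check, Sync, Retry}, keep only states in Sat with every successor in Z. Z1 = {Req, Crit, Check, Sync, Retry}; fixed.
Sat(AG ((ready ∨ valid) → (AX ¬ready))) = {Req, Crit, Check, Sync, Retry}
Crit ∈ Sat(AG ((ready ∨ valid) → (AX ¬ready))) = {Req, Crit, Check, Sync, Retry}, so the formula holds at Crit.

Yes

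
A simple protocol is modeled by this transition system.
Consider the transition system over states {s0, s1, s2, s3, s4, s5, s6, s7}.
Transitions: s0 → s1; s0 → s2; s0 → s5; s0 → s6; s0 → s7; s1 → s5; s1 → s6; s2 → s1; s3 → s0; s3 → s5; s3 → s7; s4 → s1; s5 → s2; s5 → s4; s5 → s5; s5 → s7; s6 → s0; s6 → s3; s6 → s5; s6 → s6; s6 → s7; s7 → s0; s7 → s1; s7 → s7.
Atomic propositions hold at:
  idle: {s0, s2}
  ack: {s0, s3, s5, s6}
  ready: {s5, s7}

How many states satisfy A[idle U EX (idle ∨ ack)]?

7

Sat(idle ∨ ack) = {s0, s2, s3, s5, s6}
Sat(EX (idle ∨ ack)) = {s : some successor in {s0, s2, s3, s5, s6}} = {s0, s1, s3, s5, s6, s7}
A[idle U EX (idle ∨ ack)]: least fixpoint, start Z0 = Sat(EX (idle ∨ ack)) = {s0, s1, s3, s5, s6, s7}, add states in Sat(idle) with every successor in Z. Z1 = {s0, s1, s2, s3, s5, s6, s7}; fixed.
Sat(A[idle U EX (idle ∨ ack)]) = {s0, s1, s2, s3, s5, s6, s7}
|Sat(A[idle U EX (idle ∨ ack)])| = |{s0, s1, s2, s3, s5, s6, s7}| = 7.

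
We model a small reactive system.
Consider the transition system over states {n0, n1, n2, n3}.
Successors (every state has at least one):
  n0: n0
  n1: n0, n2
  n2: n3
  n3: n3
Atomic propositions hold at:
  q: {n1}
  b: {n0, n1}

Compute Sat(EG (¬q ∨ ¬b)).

{n0, n2, n3}

Sat(¬q) = {n0, n2, n3}
Sat(¬b) = {n2, n3}
Sat(¬q ∨ ¬b) = {n0, n2, n3}
EG (¬q ∨ ¬b): greatest fixpoint, start Z0 = {n0, n2, n3}, keep only states in Sat with some successor in Z. Already a fixed point.
Sat(EG (¬q ∨ ¬b)) = {n0, n2, n3}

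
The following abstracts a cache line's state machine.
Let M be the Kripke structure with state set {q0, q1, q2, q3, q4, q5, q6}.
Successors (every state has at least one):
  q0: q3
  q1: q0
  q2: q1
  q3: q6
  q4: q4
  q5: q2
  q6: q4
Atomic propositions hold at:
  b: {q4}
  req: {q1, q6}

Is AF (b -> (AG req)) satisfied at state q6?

Yes

AG req: greatest fixpoint, start Z0 = {q1, q6}, keep only states in Sat with every successor in Z. Z1 = ∅; fixed.
Sat(AG req) = ∅
Sat(b -> (AG req)) = {q0, q1, q2, q3, q5, q6}
AF (b -> (AG req)): least fixpoint, start Z0 = {q0, q1, q2, q3, q5, q6}, add states with every successor in Z. Already a fixed point.
Sat(AF (b -> (AG req))) = {q0, q1, q2, q3, q5, q6}
q6 ∈ Sat(AF (b -> (AG req))) = {q0, q1, q2, q3, q5, q6}, so the formula holds at q6.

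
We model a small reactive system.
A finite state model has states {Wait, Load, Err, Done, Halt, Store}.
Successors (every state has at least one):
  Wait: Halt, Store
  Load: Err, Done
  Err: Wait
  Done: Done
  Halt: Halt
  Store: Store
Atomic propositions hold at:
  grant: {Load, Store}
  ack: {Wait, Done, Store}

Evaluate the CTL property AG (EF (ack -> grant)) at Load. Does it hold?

No

Sat(ack -> grant) = {Load, Err, Halt, Store}
EF (ack -> grant): least fixpoint, start Z0 = {Load, Err, Halt, Store}, add states with some successor in Z. Z1 = {Wait, Load, Err, Halt, Store}; fixed.
Sat(EF (ack -> grant)) = {Wait, Load, Err, Halt, Store}
AG (EF (ack -> grant)): greatest fixpoint, start Z0 = {Wait, Load, Err, Halt, Store}, keep only states in Sat with every successor in Z. Z1 = {Wait, Err, Halt, Store}; fixed.
Sat(AG (EF (ack -> grant))) = {Wait, Err, Halt, Store}
Load ∉ Sat(AG (EF (ack -> grant))) = {Wait, Err, Halt, Store}, so the formula does not hold at Load.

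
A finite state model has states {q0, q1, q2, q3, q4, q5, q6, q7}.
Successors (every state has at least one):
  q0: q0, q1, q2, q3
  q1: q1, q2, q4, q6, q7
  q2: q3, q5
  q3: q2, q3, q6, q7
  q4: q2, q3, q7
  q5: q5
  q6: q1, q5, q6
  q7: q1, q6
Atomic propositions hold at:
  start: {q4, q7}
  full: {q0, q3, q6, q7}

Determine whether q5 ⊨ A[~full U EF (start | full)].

No

Sat(~full) = {q1, q2, q4, q5}
Sat(start | full) = {q0, q3, q4, q6, q7}
EF (start | full): least fixpoint, start Z0 = {q0, q3, q4, q6, q7}, add states with some successor in Z. Z1 = {q0, q1, q2, q3, q4, q6, q7}; fixed.
Sat(EF (start | full)) = {q0, q1, q2, q3, q4, q6, q7}
A[~full U EF (start | full)]: least fixpoint, start Z0 = Sat(EF (start | full)) = {q0, q1, q2, q3, q4, q6, q7}, add states in Sat(~full) with every successor in Z. Already a fixed point.
Sat(A[~full U EF (start | full)]) = {q0, q1, q2, q3, q4, q6, q7}
q5 ∉ Sat(A[~full U EF (start | full)]) = {q0, q1, q2, q3, q4, q6, q7}, so the formula does not hold at q5.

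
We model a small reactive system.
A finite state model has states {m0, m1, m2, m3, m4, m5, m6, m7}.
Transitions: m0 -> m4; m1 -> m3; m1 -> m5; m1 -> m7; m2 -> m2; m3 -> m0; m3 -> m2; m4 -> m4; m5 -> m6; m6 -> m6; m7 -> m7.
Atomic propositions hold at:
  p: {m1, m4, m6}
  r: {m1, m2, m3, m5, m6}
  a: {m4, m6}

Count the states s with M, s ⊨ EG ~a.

Sat(~a) = {m0, m1, m2, m3, m5, m7}
EG ~a: greatest fixpoint, start Z0 = {m0, m1, m2, m3, m5, m7}, keep only states in Sat with some successor in Z. Z1 = {m1, m2, m3, m7}; fixed.
Sat(EG ~a) = {m1, m2, m3, m7}
|Sat(EG ~a)| = |{m1, m2, m3, m7}| = 4.

4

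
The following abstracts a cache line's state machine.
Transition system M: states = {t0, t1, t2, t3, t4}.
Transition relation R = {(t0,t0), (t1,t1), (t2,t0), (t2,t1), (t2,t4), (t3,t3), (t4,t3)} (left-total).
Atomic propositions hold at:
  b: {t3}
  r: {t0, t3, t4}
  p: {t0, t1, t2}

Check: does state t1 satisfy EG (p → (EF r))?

EF r: least fixpoint, start Z0 = {t0, t3, t4}, add states with some successor in Z. Z1 = {t0, t2, t3, t4}; fixed.
Sat(EF r) = {t0, t2, t3, t4}
Sat(p → (EF r)) = {t0, t2, t3, t4}
EG (p → (EF r)): greatest fixpoint, start Z0 = {t0, t2, t3, t4}, keep only states in Sat with some successor in Z. Already a fixed point.
Sat(EG (p → (EF r))) = {t0, t2, t3, t4}
t1 ∉ Sat(EG (p → (EF r))) = {t0, t2, t3, t4}, so the formula does not hold at t1.

No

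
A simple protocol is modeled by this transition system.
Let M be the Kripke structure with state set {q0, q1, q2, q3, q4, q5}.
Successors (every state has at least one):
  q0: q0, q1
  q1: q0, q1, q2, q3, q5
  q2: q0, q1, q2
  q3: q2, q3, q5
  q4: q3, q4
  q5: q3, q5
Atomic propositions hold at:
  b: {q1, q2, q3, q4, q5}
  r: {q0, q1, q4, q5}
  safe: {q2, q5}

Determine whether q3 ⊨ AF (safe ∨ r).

No

Sat(safe ∨ r) = {q0, q1, q2, q4, q5}
AF (safe ∨ r): least fixpoint, start Z0 = {q0, q1, q2, q4, q5}, add states with every successor in Z. Already a fixed point.
Sat(AF (safe ∨ r)) = {q0, q1, q2, q4, q5}
q3 ∉ Sat(AF (safe ∨ r)) = {q0, q1, q2, q4, q5}, so the formula does not hold at q3.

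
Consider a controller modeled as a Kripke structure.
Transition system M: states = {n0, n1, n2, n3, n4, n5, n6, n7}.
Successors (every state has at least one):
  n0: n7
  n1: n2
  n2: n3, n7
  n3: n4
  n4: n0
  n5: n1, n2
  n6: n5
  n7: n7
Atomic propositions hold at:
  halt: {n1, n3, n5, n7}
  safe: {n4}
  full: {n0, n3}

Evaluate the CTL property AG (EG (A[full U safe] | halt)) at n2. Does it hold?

A[full U safe]: least fixpoint, start Z0 = Sat(safe) = {n4}, add states in Sat(full) with every successor in Z. Z1 = {n3, n4}; fixed.
Sat(A[full U safe]) = {n3, n4}
Sat(A[full U safe] | halt) = {n1, n3, n4, n5, n7}
EG (A[full U safe] | halt): greatest fixpoint, start Z0 = {n1, n3, n4, n5, n7}, keep only states in Sat with some successor in Z. Z1 = {n3, n5, n7}; Z2 = {n7}; fixed.
Sat(EG (A[full U safe] | halt)) = {n7}
AG (EG (A[full U safe] | halt)): greatest fixpoint, start Z0 = {n7}, keep only states in Sat with every successor in Z. Already a fixed point.
Sat(AG (EG (A[full U safe] | halt))) = {n7}
n2 ∉ Sat(AG (EG (A[full U safe] | halt))) = {n7}, so the formula does not hold at n2.

No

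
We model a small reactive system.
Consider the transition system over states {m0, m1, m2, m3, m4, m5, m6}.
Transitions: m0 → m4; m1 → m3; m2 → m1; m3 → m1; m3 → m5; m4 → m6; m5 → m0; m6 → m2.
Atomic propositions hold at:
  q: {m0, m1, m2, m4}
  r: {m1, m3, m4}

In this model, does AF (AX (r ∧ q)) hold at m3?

No

Sat(r ∧ q) = {m1, m4}
Sat(AX (r ∧ q)) = {s : every successor in {m1, m4}} = {m0, m2}
AF (AX (r ∧ q)): least fixpoint, start Z0 = {m0, m2}, add states with every successor in Z. Z1 = {m0, m2, m5, m6}; Z2 = {m0, m2, m4, m5, m6}; fixed.
Sat(AF (AX (r ∧ q))) = {m0, m2, m4, m5, m6}
m3 ∉ Sat(AF (AX (r ∧ q))) = {m0, m2, m4, m5, m6}, so the formula does not hold at m3.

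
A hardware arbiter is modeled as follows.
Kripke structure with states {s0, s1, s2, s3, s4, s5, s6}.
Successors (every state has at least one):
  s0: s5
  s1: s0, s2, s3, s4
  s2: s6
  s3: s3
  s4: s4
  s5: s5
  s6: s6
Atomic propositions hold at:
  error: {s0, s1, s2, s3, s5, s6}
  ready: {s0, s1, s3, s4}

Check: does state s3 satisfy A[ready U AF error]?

AF error: least fixpoint, start Z0 = {s0, s1, s2, s3, s5, s6}, add states with every successor in Z. Already a fixed point.
Sat(AF error) = {s0, s1, s2, s3, s5, s6}
A[ready U AF error]: least fixpoint, start Z0 = Sat(AF error) = {s0, s1, s2, s3, s5, s6}, add states in Sat(ready) with every successor in Z. Already a fixed point.
Sat(A[ready U AF error]) = {s0, s1, s2, s3, s5, s6}
s3 ∈ Sat(A[ready U AF error]) = {s0, s1, s2, s3, s5, s6}, so the formula holds at s3.

Yes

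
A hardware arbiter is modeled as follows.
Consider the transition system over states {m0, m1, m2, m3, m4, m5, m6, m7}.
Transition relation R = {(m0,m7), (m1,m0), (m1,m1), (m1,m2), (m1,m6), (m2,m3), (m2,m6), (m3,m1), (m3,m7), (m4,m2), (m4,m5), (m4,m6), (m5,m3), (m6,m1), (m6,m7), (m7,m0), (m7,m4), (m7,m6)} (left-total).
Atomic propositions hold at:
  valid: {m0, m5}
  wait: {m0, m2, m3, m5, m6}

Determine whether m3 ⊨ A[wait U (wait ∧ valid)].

No

Sat(wait ∧ valid) = {m0, m5}
A[wait U (wait ∧ valid)]: least fixpoint, start Z0 = Sat((wait ∧ valid)) = {m0, m5}, add states in Sat(wait) with every successor in Z. Already a fixed point.
Sat(A[wait U (wait ∧ valid)]) = {m0, m5}
m3 ∉ Sat(A[wait U (wait ∧ valid)]) = {m0, m5}, so the formula does not hold at m3.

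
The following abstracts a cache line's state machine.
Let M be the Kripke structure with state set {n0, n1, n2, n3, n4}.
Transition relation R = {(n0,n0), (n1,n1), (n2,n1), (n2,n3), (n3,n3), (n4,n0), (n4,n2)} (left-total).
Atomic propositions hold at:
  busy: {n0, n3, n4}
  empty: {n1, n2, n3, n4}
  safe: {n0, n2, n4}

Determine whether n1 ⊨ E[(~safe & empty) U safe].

No

Sat(~safe) = {n1, n3}
Sat(~safe & empty) = {n1, n3}
E[(~safe & empty) U safe]: least fixpoint, start Z0 = Sat(safe) = {n0, n2, n4}, add states in Sat(~safe & empty) with some successor in Z. Already a fixed point.
Sat(E[(~safe & empty) U safe]) = {n0, n2, n4}
n1 ∉ Sat(E[(~safe & empty) U safe]) = {n0, n2, n4}, so the formula does not hold at n1.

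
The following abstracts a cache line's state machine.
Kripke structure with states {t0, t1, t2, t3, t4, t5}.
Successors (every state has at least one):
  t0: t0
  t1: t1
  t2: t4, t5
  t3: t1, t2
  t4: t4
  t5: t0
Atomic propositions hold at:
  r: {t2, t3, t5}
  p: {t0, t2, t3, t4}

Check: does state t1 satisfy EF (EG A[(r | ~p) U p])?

Sat(~p) = {t1, t5}
Sat(r | ~p) = {t1, t2, t3, t5}
A[(r | ~p) U p]: least fixpoint, start Z0 = Sat(p) = {t0, t2, t3, t4}, add states in Sat(r | ~p) with every successor in Z. Z1 = {t0, t2, t3, t4, t5}; fixed.
Sat(A[(r | ~p) U p]) = {t0, t2, t3, t4, t5}
EG A[(r | ~p) U p]: greatest fixpoint, start Z0 = {t0, t2, t3, t4, t5}, keep only states in Sat with some successor in Z. Already a fixed point.
Sat(EG A[(r | ~p) U p]) = {t0, t2, t3, t4, t5}
EF (EG A[(r | ~p) U p]): least fixpoint, start Z0 = {t0, t2, t3, t4, t5}, add states with some successor in Z. Already a fixed point.
Sat(EF (EG A[(r | ~p) U p])) = {t0, t2, t3, t4, t5}
t1 ∉ Sat(EF (EG A[(r | ~p) U p])) = {t0, t2, t3, t4, t5}, so the formula does not hold at t1.

No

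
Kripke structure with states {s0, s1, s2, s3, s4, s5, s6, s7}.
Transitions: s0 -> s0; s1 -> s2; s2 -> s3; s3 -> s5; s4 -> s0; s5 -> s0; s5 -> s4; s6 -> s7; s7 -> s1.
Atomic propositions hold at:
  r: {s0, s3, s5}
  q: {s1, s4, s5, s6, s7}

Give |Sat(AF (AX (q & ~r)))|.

2

Sat(~r) = {s1, s2, s4, s6, s7}
Sat(q & ~r) = {s1, s4, s6, s7}
Sat(AX (q & ~r)) = {s : every successor in {s1, s4, s6, s7}} = {s6, s7}
AF (AX (q & ~r)): least fixpoint, start Z0 = {s6, s7}, add states with every successor in Z. Already a fixed point.
Sat(AF (AX (q & ~r))) = {s6, s7}
|Sat(AF (AX (q & ~r)))| = |{s6, s7}| = 2.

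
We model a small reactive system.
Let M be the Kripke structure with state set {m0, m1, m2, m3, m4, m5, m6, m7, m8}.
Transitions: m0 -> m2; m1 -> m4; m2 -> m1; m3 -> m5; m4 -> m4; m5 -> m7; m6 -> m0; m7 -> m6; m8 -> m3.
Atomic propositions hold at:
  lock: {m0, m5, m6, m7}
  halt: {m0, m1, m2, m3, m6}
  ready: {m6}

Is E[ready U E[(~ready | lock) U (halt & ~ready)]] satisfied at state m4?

Sat(~ready) = {m0, m1, m2, m3, m4, m5, m7, m8}
Sat(~ready | lock) = {m0, m1, m2, m3, m4, m5, m6, m7, m8}
Sat(halt & ~ready) = {m0, m1, m2, m3}
E[(~ready | lock) U (halt & ~ready)]: least fixpoint, start Z0 = Sat((halt & ~ready)) = {m0, m1, m2, m3}, add states in Sat(~ready | lock) with some successor in Z. Z1 = {m0, m1, m2, m3, m6, m8}; Z2 = {m0, m1, m2, m3, m6, m7, m8}; Z3 = {m0, m1, m2, m3, m5, m6, m7, m8}; fixed.
Sat(E[(~ready | lock) U (halt & ~ready)]) = {m0, m1, m2, m3, m5, m6, m7, m8}
E[ready U E[(~ready | lock) U (halt & ~ready)]]: least fixpoint, start Z0 = Sat(E[(~ready | lock) U (halt & ~ready)]) = {m0, m1, m2, m3, m5, m6, m7, m8}, add states in Sat(ready) with some successor in Z. Already a fixed point.
Sat(E[ready U E[(~ready | lock) U (halt & ~ready)]]) = {m0, m1, m2, m3, m5, m6, m7, m8}
m4 ∉ Sat(E[ready U E[(~ready | lock) U (halt & ~ready)]]) = {m0, m1, m2, m3, m5, m6, m7, m8}, so the formula does not hold at m4.

No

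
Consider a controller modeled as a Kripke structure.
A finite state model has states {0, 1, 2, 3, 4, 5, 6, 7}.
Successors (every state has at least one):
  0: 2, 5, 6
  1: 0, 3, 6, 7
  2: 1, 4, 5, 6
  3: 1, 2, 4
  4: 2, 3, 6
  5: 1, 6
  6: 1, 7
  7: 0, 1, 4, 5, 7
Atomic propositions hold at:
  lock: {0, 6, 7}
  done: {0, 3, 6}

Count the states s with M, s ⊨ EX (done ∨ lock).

7

Sat(done ∨ lock) = {0, 3, 6, 7}
Sat(EX (done ∨ lock)) = {s : some successor in {0, 3, 6, 7}} = {0, 1, 2, 4, 5, 6, 7}
|Sat(EX (done ∨ lock))| = |{0, 1, 2, 4, 5, 6, 7}| = 7.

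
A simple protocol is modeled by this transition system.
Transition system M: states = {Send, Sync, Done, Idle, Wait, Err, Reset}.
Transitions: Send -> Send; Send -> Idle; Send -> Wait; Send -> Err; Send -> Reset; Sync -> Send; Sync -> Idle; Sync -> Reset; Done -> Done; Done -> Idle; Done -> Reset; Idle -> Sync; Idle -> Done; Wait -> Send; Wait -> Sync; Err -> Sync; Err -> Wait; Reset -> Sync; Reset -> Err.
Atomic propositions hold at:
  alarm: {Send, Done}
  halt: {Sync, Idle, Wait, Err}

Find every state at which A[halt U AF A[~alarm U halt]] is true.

{Sync, Idle, Wait, Err, Reset}

Sat(~alarm) = {Sync, Idle, Wait, Err, Reset}
A[~alarm U halt]: least fixpoint, start Z0 = Sat(halt) = {Sync, Idle, Wait, Err}, add states in Sat(~alarm) with every successor in Z. Z1 = {Sync, Idle, Wait, Err, Reset}; fixed.
Sat(A[~alarm U halt]) = {Sync, Idle, Wait, Err, Reset}
AF A[~alarm U halt]: least fixpoint, start Z0 = {Sync, Idle, Wait, Err, Reset}, add states with every successor in Z. Already a fixed point.
Sat(AF A[~alarm U halt]) = {Sync, Idle, Wait, Err, Reset}
A[halt U AF A[~alarm U halt]]: least fixpoint, start Z0 = Sat(AF A[~alarm U halt]) = {Sync, Idle, Wait, Err, Reset}, add states in Sat(halt) with every successor in Z. Already a fixed point.
Sat(A[halt U AF A[~alarm U halt]]) = {Sync, Idle, Wait, Err, Reset}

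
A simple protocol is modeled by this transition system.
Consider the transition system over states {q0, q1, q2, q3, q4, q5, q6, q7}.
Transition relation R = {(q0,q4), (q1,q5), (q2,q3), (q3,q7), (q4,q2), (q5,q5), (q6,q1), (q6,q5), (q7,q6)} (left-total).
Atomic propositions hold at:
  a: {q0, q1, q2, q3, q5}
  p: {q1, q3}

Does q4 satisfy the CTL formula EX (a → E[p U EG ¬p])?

Sat(¬p) = {q0, q2, q4, q5, q6, q7}
EG ¬p: greatest fixpoint, start Z0 = {q0, q2, q4, q5, q6, q7}, keep only states in Sat with some successor in Z. Z1 = {q0, q4, q5, q6, q7}; Z2 = {q0, q5, q6, q7}; Z3 = {q5, q6, q7}; fixed.
Sat(EG ¬p) = {q5, q6, q7}
E[p U EG ¬p]: least fixpoint, start Z0 = Sat(EG ¬p) = {q5, q6, q7}, add states in Sat(p) with some successor in Z. Z1 = {q1, q3, q5, q6, q7}; fixed.
Sat(E[p U EG ¬p]) = {q1, q3, q5, q6, q7}
Sat(a → E[p U EG ¬p]) = {q1, q3, q4, q5, q6, q7}
Sat(EX (a → E[p U EG ¬p])) = {s : some successor in {q1, q3, q4, q5, q6, q7}} = {q0, q1, q2, q3, q5, q6, q7}
q4 ∉ Sat(EX (a → E[p U EG ¬p])) = {q0, q1, q2, q3, q5, q6, q7}, so the formula does not hold at q4.

No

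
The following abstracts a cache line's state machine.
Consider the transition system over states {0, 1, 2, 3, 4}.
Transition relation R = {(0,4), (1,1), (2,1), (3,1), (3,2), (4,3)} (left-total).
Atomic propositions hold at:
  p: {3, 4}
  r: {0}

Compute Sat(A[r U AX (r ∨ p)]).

{0, 4}

Sat(r ∨ p) = {0, 3, 4}
Sat(AX (r ∨ p)) = {s : every successor in {0, 3, 4}} = {0, 4}
A[r U AX (r ∨ p)]: least fixpoint, start Z0 = Sat(AX (r ∨ p)) = {0, 4}, add states in Sat(r) with every successor in Z. Already a fixed point.
Sat(A[r U AX (r ∨ p)]) = {0, 4}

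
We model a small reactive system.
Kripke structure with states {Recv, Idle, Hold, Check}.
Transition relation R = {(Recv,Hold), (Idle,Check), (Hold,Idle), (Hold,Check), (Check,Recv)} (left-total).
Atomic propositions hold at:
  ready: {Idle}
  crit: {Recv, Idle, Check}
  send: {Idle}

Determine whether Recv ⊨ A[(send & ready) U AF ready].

Sat(send & ready) = {Idle}
AF ready: least fixpoint, start Z0 = {Idle}, add states with every successor in Z. Already a fixed point.
Sat(AF ready) = {Idle}
A[(send & ready) U AF ready]: least fixpoint, start Z0 = Sat(AF ready) = {Idle}, add states in Sat(send & ready) with every successor in Z. Already a fixed point.
Sat(A[(send & ready) U AF ready]) = {Idle}
Recv ∉ Sat(A[(send & ready) U AF ready]) = {Idle}, so the formula does not hold at Recv.

No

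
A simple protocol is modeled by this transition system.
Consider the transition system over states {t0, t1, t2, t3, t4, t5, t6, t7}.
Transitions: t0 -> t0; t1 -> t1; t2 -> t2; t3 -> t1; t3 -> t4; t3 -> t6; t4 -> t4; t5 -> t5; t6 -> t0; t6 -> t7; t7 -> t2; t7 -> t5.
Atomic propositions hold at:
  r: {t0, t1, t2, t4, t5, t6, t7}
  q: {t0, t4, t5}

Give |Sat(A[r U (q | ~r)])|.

Sat(~r) = {t3}
Sat(q | ~r) = {t0, t3, t4, t5}
A[r U (q | ~r)]: least fixpoint, start Z0 = Sat((q | ~r)) = {t0, t3, t4, t5}, add states in Sat(r) with every successor in Z. Already a fixed point.
Sat(A[r U (q | ~r)]) = {t0, t3, t4, t5}
|Sat(A[r U (q | ~r)])| = |{t0, t3, t4, t5}| = 4.

4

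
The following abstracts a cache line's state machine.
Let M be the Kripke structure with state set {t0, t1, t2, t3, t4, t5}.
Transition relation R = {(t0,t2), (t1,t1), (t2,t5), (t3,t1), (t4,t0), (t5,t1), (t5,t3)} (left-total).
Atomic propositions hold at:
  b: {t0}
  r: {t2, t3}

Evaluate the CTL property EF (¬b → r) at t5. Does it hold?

Yes

Sat(¬b) = {t1, t2, t3, t4, t5}
Sat(¬b → r) = {t0, t2, t3}
EF (¬b → r): least fixpoint, start Z0 = {t0, t2, t3}, add states with some successor in Z. Z1 = {t0, t2, t3, t4, t5}; fixed.
Sat(EF (¬b → r)) = {t0, t2, t3, t4, t5}
t5 ∈ Sat(EF (¬b → r)) = {t0, t2, t3, t4, t5}, so the formula holds at t5.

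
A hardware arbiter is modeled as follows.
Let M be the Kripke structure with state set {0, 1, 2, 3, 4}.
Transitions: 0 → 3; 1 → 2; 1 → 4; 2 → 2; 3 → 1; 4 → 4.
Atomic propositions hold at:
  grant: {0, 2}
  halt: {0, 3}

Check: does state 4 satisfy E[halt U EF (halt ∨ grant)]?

Sat(halt ∨ grant) = {0, 2, 3}
EF (halt ∨ grant): least fixpoint, start Z0 = {0, 2, 3}, add states with some successor in Z. Z1 = {0, 1, 2, 3}; fixed.
Sat(EF (halt ∨ grant)) = {0, 1, 2, 3}
E[halt U EF (halt ∨ grant)]: least fixpoint, start Z0 = Sat(EF (halt ∨ grant)) = {0, 1, 2, 3}, add states in Sat(halt) with some successor in Z. Already a fixed point.
Sat(E[halt U EF (halt ∨ grant)]) = {0, 1, 2, 3}
4 ∉ Sat(E[halt U EF (halt ∨ grant)]) = {0, 1, 2, 3}, so the formula does not hold at 4.

No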